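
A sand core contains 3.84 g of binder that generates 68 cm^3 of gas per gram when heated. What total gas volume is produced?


Formula: V_gas = W_binder * gas_evolution_rate
V = 3.84 g * 68 cm^3/g = 261.1200 cm^3

Answer: 261.1200 cm^3


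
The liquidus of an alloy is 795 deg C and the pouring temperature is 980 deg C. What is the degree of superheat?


Formula: Superheat = T_pour - T_melt
Superheat = 980 - 795 = 185 deg C

185 deg C


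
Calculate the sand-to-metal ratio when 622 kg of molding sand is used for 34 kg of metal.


Formula: Sand-to-Metal Ratio = W_sand / W_metal
Ratio = 622 kg / 34 kg = 18.2941

18.2941


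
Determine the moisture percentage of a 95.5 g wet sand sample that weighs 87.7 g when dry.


Formula: MC = (W_wet - W_dry) / W_wet * 100
Water mass = 95.5 - 87.7 = 7.8 g
MC = 7.8 / 95.5 * 100 = 8.1675%


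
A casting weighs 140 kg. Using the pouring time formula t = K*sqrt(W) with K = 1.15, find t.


Formula: t = K * sqrt(W)
sqrt(W) = sqrt(140) = 11.83216
t = 1.15 * 11.83216 = 13.6070 s


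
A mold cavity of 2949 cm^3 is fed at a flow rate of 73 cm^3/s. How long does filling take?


Formula: t_fill = V_mold / Q_flow
t = 2949 cm^3 / 73 cm^3/s = 40.3973 s

Answer: 40.3973 s


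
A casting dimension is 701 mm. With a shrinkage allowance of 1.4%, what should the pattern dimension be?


Formula: L_pattern = L_casting * (1 + shrinkage_rate/100)
Shrinkage factor = 1 + 1.4/100 = 1.014
L_pattern = 701 mm * 1.014 = 710.8140 mm

Final answer: 710.8140 mm


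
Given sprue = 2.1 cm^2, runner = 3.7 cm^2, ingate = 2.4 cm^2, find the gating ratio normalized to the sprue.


Sprue:Runner:Ingate = 1 : 3.7/2.1 : 2.4/2.1 = 1:1.76:1.14

1:1.76:1.14


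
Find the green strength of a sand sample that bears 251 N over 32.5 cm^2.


Formula: Compressive Strength = Force / Area
Strength = 251 N / 32.5 cm^2 = 7.7231 N/cm^2

Answer: 7.7231 N/cm^2


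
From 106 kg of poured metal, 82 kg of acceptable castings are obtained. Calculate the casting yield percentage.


Formula: Casting Yield = (W_good / W_total) * 100
Yield = (82 kg / 106 kg) * 100 = 77.3585%

Final answer: 77.3585%


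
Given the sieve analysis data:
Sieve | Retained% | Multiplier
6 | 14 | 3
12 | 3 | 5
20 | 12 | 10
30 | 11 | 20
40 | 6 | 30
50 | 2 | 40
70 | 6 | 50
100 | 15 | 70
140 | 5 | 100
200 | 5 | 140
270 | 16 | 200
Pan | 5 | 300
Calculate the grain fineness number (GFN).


Formula: GFN = sum(pct * multiplier) / sum(pct)
sum(pct * multiplier) = 7907
sum(pct) = 100
GFN = 7907 / 100 = 79.07

79.07


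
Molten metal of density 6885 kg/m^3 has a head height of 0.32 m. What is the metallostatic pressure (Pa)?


Formula: P = rho * g * h
rho * g = 6885 * 9.81 = 67541.85 N/m^3
P = 67541.85 * 0.32 = 21613.3920 Pa

Final answer: 21613.3920 Pa


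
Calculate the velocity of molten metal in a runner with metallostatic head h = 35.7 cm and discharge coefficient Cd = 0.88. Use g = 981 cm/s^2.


Formula: v = Cd * sqrt(2 * g * h)  (Torricelli with discharge coefficient)
2*g*h = 2 * 981 * 35.7 = 70043.4 cm^2/s^2
sqrt(70043.4) = 264.65714 cm/s
v = 0.88 * 264.65714 = 232.8983 cm/s

232.8983 cm/s


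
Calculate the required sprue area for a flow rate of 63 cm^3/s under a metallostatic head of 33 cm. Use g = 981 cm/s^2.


Formula: v = sqrt(2*g*h), A = Q/v
Velocity: v = sqrt(2 * 981 * 33) = sqrt(64746) = 254.4524 cm/s
Sprue area: A = Q / v = 63 / 254.4524 = 0.2476 cm^2

0.2476 cm^2


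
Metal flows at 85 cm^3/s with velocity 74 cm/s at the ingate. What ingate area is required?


Formula: A_ingate = Q / v  (continuity equation)
A = 85 cm^3/s / 74 cm/s = 1.1486 cm^2

Final answer: 1.1486 cm^2


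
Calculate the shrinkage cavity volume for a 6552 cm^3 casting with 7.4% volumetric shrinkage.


Formula: V_shrink = V_casting * shrinkage_pct / 100
V_shrink = 6552 cm^3 * 7.4 / 100 = 484.8480 cm^3

Answer: 484.8480 cm^3


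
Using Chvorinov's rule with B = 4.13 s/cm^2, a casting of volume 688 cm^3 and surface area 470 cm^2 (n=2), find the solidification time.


Formula: t_s = B * (V/A)^n  (Chvorinov's rule, n=2)
Modulus M = V/A = 688/470 = 1.463830 cm
M^2 = 1.463830^2 = 2.142798 cm^2
t_s = 4.13 * 2.142798 = 8.8498 s

Answer: 8.8498 s


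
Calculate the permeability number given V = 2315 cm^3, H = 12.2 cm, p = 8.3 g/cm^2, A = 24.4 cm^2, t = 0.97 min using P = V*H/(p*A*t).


Formula: Permeability Number P = (V * H) / (p * A * t)
Numerator: V * H = 2315 * 12.2 = 28243.0
Denominator: p * A * t = 8.3 * 24.4 * 0.97 = 196.4444
P = 28243.0 / 196.4444 = 143.7710


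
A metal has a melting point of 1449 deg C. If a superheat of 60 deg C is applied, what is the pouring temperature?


Formula: T_pour = T_melt + Superheat
T_pour = 1449 + 60 = 1509 deg C

Answer: 1509 deg C


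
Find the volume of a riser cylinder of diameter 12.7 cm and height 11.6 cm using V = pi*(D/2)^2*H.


Formula: V = pi * (D/2)^2 * H  (cylinder volume)
Radius = D/2 = 12.7/2 = 6.35 cm
V = pi * 6.35^2 * 11.6 = 1469.4517 cm^3

Answer: 1469.4517 cm^3


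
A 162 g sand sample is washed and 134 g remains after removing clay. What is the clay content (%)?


Formula: Clay% = (W_total - W_washed) / W_total * 100
Clay mass = 162 - 134 = 28 g
Clay% = 28 / 162 * 100 = 17.2840%

Answer: 17.2840%


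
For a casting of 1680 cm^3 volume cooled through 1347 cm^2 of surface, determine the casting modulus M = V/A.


Formula: Casting Modulus M = V / A
M = 1680 cm^3 / 1347 cm^2 = 1.2472 cm


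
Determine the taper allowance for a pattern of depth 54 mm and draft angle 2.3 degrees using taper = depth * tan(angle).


Formula: taper = depth * tan(draft_angle)
tan(2.3 deg) = 0.0401641
taper = 54 mm * 0.0401641 = 2.1689 mm

Answer: 2.1689 mm


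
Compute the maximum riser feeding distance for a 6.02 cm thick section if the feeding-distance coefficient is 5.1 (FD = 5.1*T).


Formula: FD = 5.1 * T  (riser feeding-distance rule)
FD = 5.1 * 6.02 cm = 30.7020 cm

Answer: 30.7020 cm


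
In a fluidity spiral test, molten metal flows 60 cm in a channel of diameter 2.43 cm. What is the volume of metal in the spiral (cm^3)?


Formula: V = pi * (d/2)^2 * L  (cylinder volume)
Radius = 2.43/2 = 1.215 cm
V = pi * 1.215^2 * 60 = 278.2619 cm^3

Answer: 278.2619 cm^3


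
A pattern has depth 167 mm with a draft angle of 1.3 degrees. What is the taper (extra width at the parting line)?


Formula: taper = depth * tan(draft_angle)
tan(1.3 deg) = 0.0226932
taper = 167 mm * 0.0226932 = 3.7898 mm

Answer: 3.7898 mm


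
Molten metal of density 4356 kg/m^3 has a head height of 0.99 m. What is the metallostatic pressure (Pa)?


Formula: P = rho * g * h
rho * g = 4356 * 9.81 = 42732.36 N/m^3
P = 42732.36 * 0.99 = 42305.0364 Pa


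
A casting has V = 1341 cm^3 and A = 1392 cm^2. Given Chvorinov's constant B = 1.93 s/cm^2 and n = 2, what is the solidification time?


Formula: t_s = B * (V/A)^n  (Chvorinov's rule, n=2)
Modulus M = V/A = 1341/1392 = 0.963362 cm
M^2 = 0.963362^2 = 0.928066 cm^2
t_s = 1.93 * 0.928066 = 1.7912 s

Answer: 1.7912 s


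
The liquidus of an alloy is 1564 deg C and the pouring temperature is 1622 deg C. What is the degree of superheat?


Formula: Superheat = T_pour - T_melt
Superheat = 1622 - 1564 = 58 deg C

Answer: 58 deg C


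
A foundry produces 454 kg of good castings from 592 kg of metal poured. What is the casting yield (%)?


Formula: Casting Yield = (W_good / W_total) * 100
Yield = (454 kg / 592 kg) * 100 = 76.6892%


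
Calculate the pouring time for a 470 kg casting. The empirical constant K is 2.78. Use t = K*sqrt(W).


Formula: t = K * sqrt(W)
sqrt(W) = sqrt(470) = 21.67948
t = 2.78 * 21.67948 = 60.2690 s

60.2690 s


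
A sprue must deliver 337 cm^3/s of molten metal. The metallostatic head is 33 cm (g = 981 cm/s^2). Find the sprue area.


Formula: v = sqrt(2*g*h), A = Q/v
Velocity: v = sqrt(2 * 981 * 33) = sqrt(64746) = 254.4524 cm/s
Sprue area: A = Q / v = 337 / 254.4524 = 1.3244 cm^2

1.3244 cm^2


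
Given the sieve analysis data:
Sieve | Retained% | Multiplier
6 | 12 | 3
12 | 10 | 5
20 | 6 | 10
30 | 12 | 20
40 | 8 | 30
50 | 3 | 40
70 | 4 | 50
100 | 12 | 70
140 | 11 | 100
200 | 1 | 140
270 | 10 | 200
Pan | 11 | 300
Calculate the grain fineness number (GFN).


Formula: GFN = sum(pct * multiplier) / sum(pct)
sum(pct * multiplier) = 8326
sum(pct) = 100
GFN = 8326 / 100 = 83.26


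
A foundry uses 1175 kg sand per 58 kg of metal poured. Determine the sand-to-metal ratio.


Formula: Sand-to-Metal Ratio = W_sand / W_metal
Ratio = 1175 kg / 58 kg = 20.2586

Final answer: 20.2586


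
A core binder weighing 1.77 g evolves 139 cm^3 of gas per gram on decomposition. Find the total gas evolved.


Formula: V_gas = W_binder * gas_evolution_rate
V = 1.77 g * 139 cm^3/g = 246.0300 cm^3


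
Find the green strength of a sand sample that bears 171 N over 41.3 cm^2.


Formula: Compressive Strength = Force / Area
Strength = 171 N / 41.3 cm^2 = 4.1404 N/cm^2

4.1404 N/cm^2


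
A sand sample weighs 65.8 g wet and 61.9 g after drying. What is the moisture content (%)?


Formula: MC = (W_wet - W_dry) / W_wet * 100
Water mass = 65.8 - 61.9 = 3.9 g
MC = 3.9 / 65.8 * 100 = 5.9271%

Answer: 5.9271%


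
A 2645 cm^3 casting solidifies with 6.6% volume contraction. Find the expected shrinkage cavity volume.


Formula: V_shrink = V_casting * shrinkage_pct / 100
V_shrink = 2645 cm^3 * 6.6 / 100 = 174.5700 cm^3

Final answer: 174.5700 cm^3


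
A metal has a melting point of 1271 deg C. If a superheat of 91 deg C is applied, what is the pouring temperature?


Formula: T_pour = T_melt + Superheat
T_pour = 1271 + 91 = 1362 deg C

1362 deg C


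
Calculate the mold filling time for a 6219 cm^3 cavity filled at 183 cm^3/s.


Formula: t_fill = V_mold / Q_flow
t = 6219 cm^3 / 183 cm^3/s = 33.9836 s

Answer: 33.9836 s


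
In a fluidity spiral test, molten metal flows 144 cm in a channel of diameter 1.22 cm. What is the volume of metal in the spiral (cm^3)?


Formula: V = pi * (d/2)^2 * L  (cylinder volume)
Radius = 1.22/2 = 0.61 cm
V = pi * 0.61^2 * 144 = 168.3341 cm^3

168.3341 cm^3


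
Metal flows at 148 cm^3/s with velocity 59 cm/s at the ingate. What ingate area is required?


Formula: A_ingate = Q / v  (continuity equation)
A = 148 cm^3/s / 59 cm/s = 2.5085 cm^2


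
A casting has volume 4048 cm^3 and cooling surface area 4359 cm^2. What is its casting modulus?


Formula: Casting Modulus M = V / A
M = 4048 cm^3 / 4359 cm^2 = 0.9287 cm

Final answer: 0.9287 cm


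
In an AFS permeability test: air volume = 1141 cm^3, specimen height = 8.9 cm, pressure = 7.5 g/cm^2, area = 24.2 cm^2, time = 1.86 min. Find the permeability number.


Formula: Permeability Number P = (V * H) / (p * A * t)
Numerator: V * H = 1141 * 8.9 = 10154.9
Denominator: p * A * t = 7.5 * 24.2 * 1.86 = 337.59
P = 10154.9 / 337.59 = 30.0806

Final answer: 30.0806


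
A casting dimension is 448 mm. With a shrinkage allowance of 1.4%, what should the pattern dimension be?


Formula: L_pattern = L_casting * (1 + shrinkage_rate/100)
Shrinkage factor = 1 + 1.4/100 = 1.014
L_pattern = 448 mm * 1.014 = 454.2720 mm

Answer: 454.2720 mm


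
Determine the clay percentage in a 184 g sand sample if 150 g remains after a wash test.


Formula: Clay% = (W_total - W_washed) / W_total * 100
Clay mass = 184 - 150 = 34 g
Clay% = 34 / 184 * 100 = 18.4783%

Final answer: 18.4783%


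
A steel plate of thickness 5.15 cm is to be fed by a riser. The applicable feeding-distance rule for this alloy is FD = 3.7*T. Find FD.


Formula: FD = 3.7 * T  (riser feeding-distance rule)
FD = 3.7 * 5.15 cm = 19.0550 cm

19.0550 cm


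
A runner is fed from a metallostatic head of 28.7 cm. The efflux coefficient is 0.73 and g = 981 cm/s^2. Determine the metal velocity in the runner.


Formula: v = Cd * sqrt(2 * g * h)  (Torricelli with discharge coefficient)
2*g*h = 2 * 981 * 28.7 = 56309.4 cm^2/s^2
sqrt(56309.4) = 237.29602 cm/s
v = 0.73 * 237.29602 = 173.2261 cm/s

Answer: 173.2261 cm/s


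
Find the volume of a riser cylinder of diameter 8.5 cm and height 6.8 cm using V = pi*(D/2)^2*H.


Formula: V = pi * (D/2)^2 * H  (cylinder volume)
Radius = D/2 = 8.5/2 = 4.25 cm
V = pi * 4.25^2 * 6.8 = 385.8661 cm^3

385.8661 cm^3


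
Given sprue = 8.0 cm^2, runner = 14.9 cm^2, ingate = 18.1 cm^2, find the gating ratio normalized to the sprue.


Sprue:Runner:Ingate = 1 : 14.9/8.0 : 18.1/8.0 = 1:1.86:2.26


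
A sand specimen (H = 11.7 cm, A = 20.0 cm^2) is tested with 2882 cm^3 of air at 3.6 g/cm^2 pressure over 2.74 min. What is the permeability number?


Formula: Permeability Number P = (V * H) / (p * A * t)
Numerator: V * H = 2882 * 11.7 = 33719.4
Denominator: p * A * t = 3.6 * 20.0 * 2.74 = 197.28
P = 33719.4 / 197.28 = 170.9215

170.9215


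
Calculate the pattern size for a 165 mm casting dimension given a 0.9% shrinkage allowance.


Formula: L_pattern = L_casting * (1 + shrinkage_rate/100)
Shrinkage factor = 1 + 0.9/100 = 1.009
L_pattern = 165 mm * 1.009 = 166.4850 mm

Final answer: 166.4850 mm


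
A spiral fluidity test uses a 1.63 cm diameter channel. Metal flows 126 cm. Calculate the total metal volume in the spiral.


Formula: V = pi * (d/2)^2 * L  (cylinder volume)
Radius = 1.63/2 = 0.815 cm
V = pi * 0.815^2 * 126 = 262.9273 cm^3


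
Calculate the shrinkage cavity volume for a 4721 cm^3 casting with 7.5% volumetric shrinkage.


Formula: V_shrink = V_casting * shrinkage_pct / 100
V_shrink = 4721 cm^3 * 7.5 / 100 = 354.0750 cm^3

Final answer: 354.0750 cm^3


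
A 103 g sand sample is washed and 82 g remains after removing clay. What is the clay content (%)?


Formula: Clay% = (W_total - W_washed) / W_total * 100
Clay mass = 103 - 82 = 21 g
Clay% = 21 / 103 * 100 = 20.3883%


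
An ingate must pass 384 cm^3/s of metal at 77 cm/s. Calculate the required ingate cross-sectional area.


Formula: A_ingate = Q / v  (continuity equation)
A = 384 cm^3/s / 77 cm/s = 4.9870 cm^2


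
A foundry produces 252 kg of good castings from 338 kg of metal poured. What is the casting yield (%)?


Formula: Casting Yield = (W_good / W_total) * 100
Yield = (252 kg / 338 kg) * 100 = 74.5562%

74.5562%


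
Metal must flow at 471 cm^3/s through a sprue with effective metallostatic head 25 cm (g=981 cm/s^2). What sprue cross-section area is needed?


Formula: v = sqrt(2*g*h), A = Q/v
Velocity: v = sqrt(2 * 981 * 25) = sqrt(49050) = 221.4723 cm/s
Sprue area: A = Q / v = 471 / 221.4723 = 2.1267 cm^2

2.1267 cm^2


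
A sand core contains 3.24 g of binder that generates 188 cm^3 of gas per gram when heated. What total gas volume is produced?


Formula: V_gas = W_binder * gas_evolution_rate
V = 3.24 g * 188 cm^3/g = 609.1200 cm^3

Answer: 609.1200 cm^3


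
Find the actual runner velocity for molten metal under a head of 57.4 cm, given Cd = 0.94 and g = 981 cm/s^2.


Formula: v = Cd * sqrt(2 * g * h)  (Torricelli with discharge coefficient)
2*g*h = 2 * 981 * 57.4 = 112618.8 cm^2/s^2
sqrt(112618.8) = 335.58725 cm/s
v = 0.94 * 335.58725 = 315.4520 cm/s

315.4520 cm/s


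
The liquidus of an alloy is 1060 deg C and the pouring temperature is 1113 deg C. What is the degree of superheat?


Formula: Superheat = T_pour - T_melt
Superheat = 1113 - 1060 = 53 deg C


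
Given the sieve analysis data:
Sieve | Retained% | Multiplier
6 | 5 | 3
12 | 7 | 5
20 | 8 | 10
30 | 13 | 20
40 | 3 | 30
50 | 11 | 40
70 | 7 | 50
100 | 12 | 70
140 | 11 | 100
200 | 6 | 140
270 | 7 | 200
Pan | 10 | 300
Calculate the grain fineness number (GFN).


Formula: GFN = sum(pct * multiplier) / sum(pct)
sum(pct * multiplier) = 8450
sum(pct) = 100
GFN = 8450 / 100 = 84.50

Answer: 84.50


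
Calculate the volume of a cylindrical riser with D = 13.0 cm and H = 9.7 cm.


Formula: V = pi * (D/2)^2 * H  (cylinder volume)
Radius = D/2 = 13.0/2 = 6.5 cm
V = pi * 6.5^2 * 9.7 = 1287.5032 cm^3


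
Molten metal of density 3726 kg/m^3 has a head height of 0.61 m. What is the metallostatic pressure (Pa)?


Formula: P = rho * g * h
rho * g = 3726 * 9.81 = 36552.06 N/m^3
P = 36552.06 * 0.61 = 22296.7566 Pa

Answer: 22296.7566 Pa


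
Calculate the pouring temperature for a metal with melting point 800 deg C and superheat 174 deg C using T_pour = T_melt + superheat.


Formula: T_pour = T_melt + Superheat
T_pour = 800 + 174 = 974 deg C

Final answer: 974 deg C


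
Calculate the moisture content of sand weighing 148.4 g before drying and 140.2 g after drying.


Formula: MC = (W_wet - W_dry) / W_wet * 100
Water mass = 148.4 - 140.2 = 8.2 g
MC = 8.2 / 148.4 * 100 = 5.5256%

Final answer: 5.5256%


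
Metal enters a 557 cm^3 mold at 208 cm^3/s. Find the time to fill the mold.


Formula: t_fill = V_mold / Q_flow
t = 557 cm^3 / 208 cm^3/s = 2.6779 s

2.6779 s


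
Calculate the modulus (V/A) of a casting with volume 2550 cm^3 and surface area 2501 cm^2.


Formula: Casting Modulus M = V / A
M = 2550 cm^3 / 2501 cm^2 = 1.0196 cm


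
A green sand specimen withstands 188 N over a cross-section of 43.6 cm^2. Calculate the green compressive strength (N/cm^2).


Formula: Compressive Strength = Force / Area
Strength = 188 N / 43.6 cm^2 = 4.3119 N/cm^2

Answer: 4.3119 N/cm^2


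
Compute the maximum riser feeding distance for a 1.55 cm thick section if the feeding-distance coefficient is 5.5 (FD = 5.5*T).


Formula: FD = 5.5 * T  (riser feeding-distance rule)
FD = 5.5 * 1.55 cm = 8.5250 cm

Final answer: 8.5250 cm


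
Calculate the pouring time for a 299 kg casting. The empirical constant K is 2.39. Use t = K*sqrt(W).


Formula: t = K * sqrt(W)
sqrt(W) = sqrt(299) = 17.29162
t = 2.39 * 17.29162 = 41.3270 s


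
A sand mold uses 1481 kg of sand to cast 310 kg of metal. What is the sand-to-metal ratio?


Formula: Sand-to-Metal Ratio = W_sand / W_metal
Ratio = 1481 kg / 310 kg = 4.7774

Final answer: 4.7774


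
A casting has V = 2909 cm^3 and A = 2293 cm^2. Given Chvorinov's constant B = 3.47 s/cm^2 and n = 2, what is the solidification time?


Formula: t_s = B * (V/A)^n  (Chvorinov's rule, n=2)
Modulus M = V/A = 2909/2293 = 1.268644 cm
M^2 = 1.268644^2 = 1.609458 cm^2
t_s = 3.47 * 1.609458 = 5.5848 s

Final answer: 5.5848 s


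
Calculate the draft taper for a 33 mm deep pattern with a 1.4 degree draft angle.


Formula: taper = depth * tan(draft_angle)
tan(1.4 deg) = 0.0244395
taper = 33 mm * 0.0244395 = 0.8065 mm


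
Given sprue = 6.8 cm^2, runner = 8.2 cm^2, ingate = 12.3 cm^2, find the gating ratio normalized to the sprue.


Sprue:Runner:Ingate = 1 : 8.2/6.8 : 12.3/6.8 = 1:1.21:1.81


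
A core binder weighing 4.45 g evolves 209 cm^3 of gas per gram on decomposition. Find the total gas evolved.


Formula: V_gas = W_binder * gas_evolution_rate
V = 4.45 g * 209 cm^3/g = 930.0500 cm^3

930.0500 cm^3


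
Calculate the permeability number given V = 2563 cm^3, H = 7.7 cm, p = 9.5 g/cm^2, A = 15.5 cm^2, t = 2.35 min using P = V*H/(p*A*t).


Formula: Permeability Number P = (V * H) / (p * A * t)
Numerator: V * H = 2563 * 7.7 = 19735.1
Denominator: p * A * t = 9.5 * 15.5 * 2.35 = 346.0375
P = 19735.1 / 346.0375 = 57.0317


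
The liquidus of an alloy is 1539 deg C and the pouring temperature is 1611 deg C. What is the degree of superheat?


Formula: Superheat = T_pour - T_melt
Superheat = 1611 - 1539 = 72 deg C

72 deg C


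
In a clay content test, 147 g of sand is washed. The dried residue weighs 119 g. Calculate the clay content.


Formula: Clay% = (W_total - W_washed) / W_total * 100
Clay mass = 147 - 119 = 28 g
Clay% = 28 / 147 * 100 = 19.0476%


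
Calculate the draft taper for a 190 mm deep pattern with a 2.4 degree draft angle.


Formula: taper = depth * tan(draft_angle)
tan(2.4 deg) = 0.0419124
taper = 190 mm * 0.0419124 = 7.9634 mm

Final answer: 7.9634 mm


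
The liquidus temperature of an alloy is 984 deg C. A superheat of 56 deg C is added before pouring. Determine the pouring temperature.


Formula: T_pour = T_melt + Superheat
T_pour = 984 + 56 = 1040 deg C

1040 deg C


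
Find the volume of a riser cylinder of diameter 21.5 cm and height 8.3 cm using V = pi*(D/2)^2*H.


Formula: V = pi * (D/2)^2 * H  (cylinder volume)
Radius = D/2 = 21.5/2 = 10.75 cm
V = pi * 10.75^2 * 8.3 = 3013.3175 cm^3

Final answer: 3013.3175 cm^3


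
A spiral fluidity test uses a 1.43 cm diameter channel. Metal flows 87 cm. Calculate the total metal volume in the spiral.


Formula: V = pi * (d/2)^2 * L  (cylinder volume)
Radius = 1.43/2 = 0.715 cm
V = pi * 0.715^2 * 87 = 139.7273 cm^3

Final answer: 139.7273 cm^3


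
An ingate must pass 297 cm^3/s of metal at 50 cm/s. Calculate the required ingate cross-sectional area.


Formula: A_ingate = Q / v  (continuity equation)
A = 297 cm^3/s / 50 cm/s = 5.9400 cm^2

Final answer: 5.9400 cm^2


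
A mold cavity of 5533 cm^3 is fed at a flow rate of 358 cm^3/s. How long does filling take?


Formula: t_fill = V_mold / Q_flow
t = 5533 cm^3 / 358 cm^3/s = 15.4553 s


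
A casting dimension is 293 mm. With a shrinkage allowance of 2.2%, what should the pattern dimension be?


Formula: L_pattern = L_casting * (1 + shrinkage_rate/100)
Shrinkage factor = 1 + 2.2/100 = 1.022
L_pattern = 293 mm * 1.022 = 299.4460 mm

Final answer: 299.4460 mm


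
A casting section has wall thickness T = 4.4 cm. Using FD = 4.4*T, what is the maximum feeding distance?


Formula: FD = 4.4 * T  (riser feeding-distance rule)
FD = 4.4 * 4.4 cm = 19.3600 cm


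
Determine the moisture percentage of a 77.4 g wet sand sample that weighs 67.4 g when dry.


Formula: MC = (W_wet - W_dry) / W_wet * 100
Water mass = 77.4 - 67.4 = 10.0 g
MC = 10.0 / 77.4 * 100 = 12.9199%


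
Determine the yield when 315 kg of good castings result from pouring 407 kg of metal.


Formula: Casting Yield = (W_good / W_total) * 100
Yield = (315 kg / 407 kg) * 100 = 77.3956%

Answer: 77.3956%


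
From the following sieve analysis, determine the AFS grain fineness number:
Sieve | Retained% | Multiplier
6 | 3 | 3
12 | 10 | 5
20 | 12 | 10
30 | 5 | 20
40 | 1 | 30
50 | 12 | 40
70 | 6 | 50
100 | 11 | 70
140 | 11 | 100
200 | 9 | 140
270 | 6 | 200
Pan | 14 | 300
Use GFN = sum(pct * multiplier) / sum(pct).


Formula: GFN = sum(pct * multiplier) / sum(pct)
sum(pct * multiplier) = 9619
sum(pct) = 100
GFN = 9619 / 100 = 96.19


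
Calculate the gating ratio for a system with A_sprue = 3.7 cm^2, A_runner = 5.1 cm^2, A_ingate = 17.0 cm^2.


Sprue:Runner:Ingate = 1 : 5.1/3.7 : 17.0/3.7 = 1:1.38:4.59

1:1.38:4.59


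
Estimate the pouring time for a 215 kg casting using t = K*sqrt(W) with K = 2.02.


Formula: t = K * sqrt(W)
sqrt(W) = sqrt(215) = 14.66288
t = 2.02 * 14.66288 = 29.6190 s

Answer: 29.6190 s


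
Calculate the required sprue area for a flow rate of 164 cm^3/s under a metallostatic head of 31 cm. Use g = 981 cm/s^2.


Formula: v = sqrt(2*g*h), A = Q/v
Velocity: v = sqrt(2 * 981 * 31) = sqrt(60822) = 246.6212 cm/s
Sprue area: A = Q / v = 164 / 246.6212 = 0.6650 cm^2

Final answer: 0.6650 cm^2


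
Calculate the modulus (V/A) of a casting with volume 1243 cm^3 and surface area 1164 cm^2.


Formula: Casting Modulus M = V / A
M = 1243 cm^3 / 1164 cm^2 = 1.0679 cm

Answer: 1.0679 cm


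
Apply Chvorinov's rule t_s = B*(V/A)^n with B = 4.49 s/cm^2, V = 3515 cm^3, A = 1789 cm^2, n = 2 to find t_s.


Formula: t_s = B * (V/A)^n  (Chvorinov's rule, n=2)
Modulus M = V/A = 3515/1789 = 1.964785 cm
M^2 = 1.964785^2 = 3.860380 cm^2
t_s = 4.49 * 3.860380 = 17.3331 s

17.3331 s


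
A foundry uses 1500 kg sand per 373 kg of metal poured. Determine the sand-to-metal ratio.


Formula: Sand-to-Metal Ratio = W_sand / W_metal
Ratio = 1500 kg / 373 kg = 4.0214

Final answer: 4.0214


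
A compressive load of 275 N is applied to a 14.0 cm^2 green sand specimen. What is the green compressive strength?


Formula: Compressive Strength = Force / Area
Strength = 275 N / 14.0 cm^2 = 19.6429 N/cm^2

19.6429 N/cm^2


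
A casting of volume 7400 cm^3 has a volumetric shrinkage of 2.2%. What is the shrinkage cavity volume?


Formula: V_shrink = V_casting * shrinkage_pct / 100
V_shrink = 7400 cm^3 * 2.2 / 100 = 162.8000 cm^3

162.8000 cm^3


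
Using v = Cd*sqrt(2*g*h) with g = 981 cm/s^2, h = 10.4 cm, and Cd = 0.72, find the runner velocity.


Formula: v = Cd * sqrt(2 * g * h)  (Torricelli with discharge coefficient)
2*g*h = 2 * 981 * 10.4 = 20404.8 cm^2/s^2
sqrt(20404.8) = 142.84537 cm/s
v = 0.72 * 142.84537 = 102.8487 cm/s

102.8487 cm/s


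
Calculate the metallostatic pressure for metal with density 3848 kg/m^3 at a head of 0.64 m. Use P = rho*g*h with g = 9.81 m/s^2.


Formula: P = rho * g * h
rho * g = 3848 * 9.81 = 37748.88 N/m^3
P = 37748.88 * 0.64 = 24159.2832 Pa


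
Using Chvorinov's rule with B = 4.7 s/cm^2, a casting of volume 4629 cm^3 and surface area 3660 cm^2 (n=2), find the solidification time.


Formula: t_s = B * (V/A)^n  (Chvorinov's rule, n=2)
Modulus M = V/A = 4629/3660 = 1.264754 cm
M^2 = 1.264754^2 = 1.599603 cm^2
t_s = 4.7 * 1.599603 = 7.5181 s

Final answer: 7.5181 s


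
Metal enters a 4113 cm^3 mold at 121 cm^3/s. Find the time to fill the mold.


Formula: t_fill = V_mold / Q_flow
t = 4113 cm^3 / 121 cm^3/s = 33.9917 s


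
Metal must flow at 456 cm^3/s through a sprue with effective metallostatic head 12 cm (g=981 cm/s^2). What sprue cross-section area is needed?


Formula: v = sqrt(2*g*h), A = Q/v
Velocity: v = sqrt(2 * 981 * 12) = sqrt(23544) = 153.4405 cm/s
Sprue area: A = Q / v = 456 / 153.4405 = 2.9718 cm^2

Answer: 2.9718 cm^2


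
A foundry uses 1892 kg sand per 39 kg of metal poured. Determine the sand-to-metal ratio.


Formula: Sand-to-Metal Ratio = W_sand / W_metal
Ratio = 1892 kg / 39 kg = 48.5128

Final answer: 48.5128


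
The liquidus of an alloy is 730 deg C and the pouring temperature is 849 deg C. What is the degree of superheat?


Formula: Superheat = T_pour - T_melt
Superheat = 849 - 730 = 119 deg C

119 deg C


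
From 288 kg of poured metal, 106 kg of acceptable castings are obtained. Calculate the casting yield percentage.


Formula: Casting Yield = (W_good / W_total) * 100
Yield = (106 kg / 288 kg) * 100 = 36.8056%

Final answer: 36.8056%


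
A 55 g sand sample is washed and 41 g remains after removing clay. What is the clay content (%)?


Formula: Clay% = (W_total - W_washed) / W_total * 100
Clay mass = 55 - 41 = 14 g
Clay% = 14 / 55 * 100 = 25.4545%


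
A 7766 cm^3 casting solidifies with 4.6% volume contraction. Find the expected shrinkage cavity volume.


Formula: V_shrink = V_casting * shrinkage_pct / 100
V_shrink = 7766 cm^3 * 4.6 / 100 = 357.2360 cm^3

Final answer: 357.2360 cm^3


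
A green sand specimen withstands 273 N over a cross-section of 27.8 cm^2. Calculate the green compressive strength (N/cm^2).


Formula: Compressive Strength = Force / Area
Strength = 273 N / 27.8 cm^2 = 9.8201 N/cm^2


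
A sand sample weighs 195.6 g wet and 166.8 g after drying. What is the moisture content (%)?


Formula: MC = (W_wet - W_dry) / W_wet * 100
Water mass = 195.6 - 166.8 = 28.8 g
MC = 28.8 / 195.6 * 100 = 14.7239%

14.7239%


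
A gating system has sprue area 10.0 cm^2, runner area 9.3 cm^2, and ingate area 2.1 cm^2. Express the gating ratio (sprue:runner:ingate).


Sprue:Runner:Ingate = 1 : 9.3/10.0 : 2.1/10.0 = 1:0.93:0.21

Final answer: 1:0.93:0.21


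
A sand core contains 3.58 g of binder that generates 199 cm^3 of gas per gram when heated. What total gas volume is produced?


Formula: V_gas = W_binder * gas_evolution_rate
V = 3.58 g * 199 cm^3/g = 712.4200 cm^3

Final answer: 712.4200 cm^3


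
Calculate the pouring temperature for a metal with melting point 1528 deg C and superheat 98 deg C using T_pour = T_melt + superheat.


Formula: T_pour = T_melt + Superheat
T_pour = 1528 + 98 = 1626 deg C

1626 deg C


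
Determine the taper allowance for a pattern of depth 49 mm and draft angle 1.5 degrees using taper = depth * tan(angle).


Formula: taper = depth * tan(draft_angle)
tan(1.5 deg) = 0.0261859
taper = 49 mm * 0.0261859 = 1.2831 mm

Final answer: 1.2831 mm


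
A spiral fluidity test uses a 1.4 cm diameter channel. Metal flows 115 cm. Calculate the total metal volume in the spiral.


Formula: V = pi * (d/2)^2 * L  (cylinder volume)
Radius = 1.4/2 = 0.7 cm
V = pi * 0.7^2 * 115 = 177.0287 cm^3

177.0287 cm^3


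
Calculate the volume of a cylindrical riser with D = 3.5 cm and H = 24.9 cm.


Formula: V = pi * (D/2)^2 * H  (cylinder volume)
Radius = D/2 = 3.5/2 = 1.75 cm
V = pi * 1.75^2 * 24.9 = 239.5661 cm^3

Final answer: 239.5661 cm^3


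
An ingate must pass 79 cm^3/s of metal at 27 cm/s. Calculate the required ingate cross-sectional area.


Formula: A_ingate = Q / v  (continuity equation)
A = 79 cm^3/s / 27 cm/s = 2.9259 cm^2

Final answer: 2.9259 cm^2


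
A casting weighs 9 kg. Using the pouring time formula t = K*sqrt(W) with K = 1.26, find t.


Formula: t = K * sqrt(W)
sqrt(W) = sqrt(9) = 3.00000
t = 1.26 * 3.00000 = 3.7800 s

3.7800 s


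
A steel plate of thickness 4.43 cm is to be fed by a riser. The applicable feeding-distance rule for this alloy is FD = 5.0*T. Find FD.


Formula: FD = 5.0 * T  (riser feeding-distance rule)
FD = 5.0 * 4.43 cm = 22.1500 cm

22.1500 cm


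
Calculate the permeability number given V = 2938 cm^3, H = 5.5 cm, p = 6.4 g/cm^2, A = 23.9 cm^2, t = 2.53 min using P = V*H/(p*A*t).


Formula: Permeability Number P = (V * H) / (p * A * t)
Numerator: V * H = 2938 * 5.5 = 16159.0
Denominator: p * A * t = 6.4 * 23.9 * 2.53 = 386.9888
P = 16159.0 / 386.9888 = 41.7557

Answer: 41.7557


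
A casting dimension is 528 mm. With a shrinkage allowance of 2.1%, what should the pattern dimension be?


Formula: L_pattern = L_casting * (1 + shrinkage_rate/100)
Shrinkage factor = 1 + 2.1/100 = 1.021
L_pattern = 528 mm * 1.021 = 539.0880 mm


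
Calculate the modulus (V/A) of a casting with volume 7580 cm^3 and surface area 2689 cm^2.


Formula: Casting Modulus M = V / A
M = 7580 cm^3 / 2689 cm^2 = 2.8189 cm

Answer: 2.8189 cm


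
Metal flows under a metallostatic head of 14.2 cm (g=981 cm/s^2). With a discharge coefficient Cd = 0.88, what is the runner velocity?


Formula: v = Cd * sqrt(2 * g * h)  (Torricelli with discharge coefficient)
2*g*h = 2 * 981 * 14.2 = 27860.4 cm^2/s^2
sqrt(27860.4) = 166.91435 cm/s
v = 0.88 * 166.91435 = 146.8846 cm/s


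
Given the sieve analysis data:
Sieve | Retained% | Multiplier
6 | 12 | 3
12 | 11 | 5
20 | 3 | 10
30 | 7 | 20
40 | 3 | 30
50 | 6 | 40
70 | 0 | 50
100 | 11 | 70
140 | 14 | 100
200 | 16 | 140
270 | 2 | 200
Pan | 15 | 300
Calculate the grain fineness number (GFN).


Formula: GFN = sum(pct * multiplier) / sum(pct)
sum(pct * multiplier) = 9901
sum(pct) = 100
GFN = 9901 / 100 = 99.01

Answer: 99.01


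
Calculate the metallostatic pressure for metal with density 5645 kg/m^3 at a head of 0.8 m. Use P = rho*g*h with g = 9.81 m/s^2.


Formula: P = rho * g * h
rho * g = 5645 * 9.81 = 55377.45 N/m^3
P = 55377.45 * 0.8 = 44301.9600 Pa

44301.9600 Pa


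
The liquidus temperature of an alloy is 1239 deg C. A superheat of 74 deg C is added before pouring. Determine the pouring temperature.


Formula: T_pour = T_melt + Superheat
T_pour = 1239 + 74 = 1313 deg C

1313 deg C


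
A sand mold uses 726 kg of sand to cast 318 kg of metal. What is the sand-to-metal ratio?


Formula: Sand-to-Metal Ratio = W_sand / W_metal
Ratio = 726 kg / 318 kg = 2.2830

Answer: 2.2830


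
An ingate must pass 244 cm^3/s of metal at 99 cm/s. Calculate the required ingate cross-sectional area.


Formula: A_ingate = Q / v  (continuity equation)
A = 244 cm^3/s / 99 cm/s = 2.4646 cm^2


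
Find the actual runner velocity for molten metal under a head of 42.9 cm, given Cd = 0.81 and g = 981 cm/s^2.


Formula: v = Cd * sqrt(2 * g * h)  (Torricelli with discharge coefficient)
2*g*h = 2 * 981 * 42.9 = 84169.8 cm^2/s^2
sqrt(84169.8) = 290.12032 cm/s
v = 0.81 * 290.12032 = 234.9975 cm/s

234.9975 cm/s


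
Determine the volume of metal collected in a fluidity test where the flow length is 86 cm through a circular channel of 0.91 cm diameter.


Formula: V = pi * (d/2)^2 * L  (cylinder volume)
Radius = 0.91/2 = 0.455 cm
V = pi * 0.455^2 * 86 = 55.9334 cm^3


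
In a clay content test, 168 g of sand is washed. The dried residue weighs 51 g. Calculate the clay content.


Formula: Clay% = (W_total - W_washed) / W_total * 100
Clay mass = 168 - 51 = 117 g
Clay% = 117 / 168 * 100 = 69.6429%

69.6429%


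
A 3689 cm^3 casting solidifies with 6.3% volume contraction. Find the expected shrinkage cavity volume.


Formula: V_shrink = V_casting * shrinkage_pct / 100
V_shrink = 3689 cm^3 * 6.3 / 100 = 232.4070 cm^3


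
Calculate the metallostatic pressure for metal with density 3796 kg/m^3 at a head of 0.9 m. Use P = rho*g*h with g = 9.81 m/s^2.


Formula: P = rho * g * h
rho * g = 3796 * 9.81 = 37238.76 N/m^3
P = 37238.76 * 0.9 = 33514.8840 Pa


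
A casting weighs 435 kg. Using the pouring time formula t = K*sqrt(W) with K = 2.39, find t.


Formula: t = K * sqrt(W)
sqrt(W) = sqrt(435) = 20.85665
t = 2.39 * 20.85665 = 49.8474 s

Answer: 49.8474 s


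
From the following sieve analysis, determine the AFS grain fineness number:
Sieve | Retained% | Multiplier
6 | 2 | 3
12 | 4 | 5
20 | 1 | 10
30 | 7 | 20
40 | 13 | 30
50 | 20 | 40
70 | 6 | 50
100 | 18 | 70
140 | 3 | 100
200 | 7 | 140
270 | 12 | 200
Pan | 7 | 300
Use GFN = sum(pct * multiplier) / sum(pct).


Formula: GFN = sum(pct * multiplier) / sum(pct)
sum(pct * multiplier) = 8706
sum(pct) = 100
GFN = 8706 / 100 = 87.06

Final answer: 87.06


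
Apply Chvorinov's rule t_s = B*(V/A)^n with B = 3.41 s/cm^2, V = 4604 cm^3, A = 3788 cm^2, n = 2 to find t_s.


Formula: t_s = B * (V/A)^n  (Chvorinov's rule, n=2)
Modulus M = V/A = 4604/3788 = 1.215417 cm
M^2 = 1.215417^2 = 1.477238 cm^2
t_s = 3.41 * 1.477238 = 5.0374 s

5.0374 s


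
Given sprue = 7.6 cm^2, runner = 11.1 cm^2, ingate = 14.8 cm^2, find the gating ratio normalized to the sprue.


Sprue:Runner:Ingate = 1 : 11.1/7.6 : 14.8/7.6 = 1:1.46:1.95

1:1.46:1.95


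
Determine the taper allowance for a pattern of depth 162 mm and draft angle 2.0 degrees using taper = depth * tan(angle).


Formula: taper = depth * tan(draft_angle)
tan(2.0 deg) = 0.0349208
taper = 162 mm * 0.0349208 = 5.6572 mm

5.6572 mm


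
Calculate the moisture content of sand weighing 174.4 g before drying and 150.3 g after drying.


Formula: MC = (W_wet - W_dry) / W_wet * 100
Water mass = 174.4 - 150.3 = 24.1 g
MC = 24.1 / 174.4 * 100 = 13.8188%

Answer: 13.8188%


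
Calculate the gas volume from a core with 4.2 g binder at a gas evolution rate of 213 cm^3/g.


Formula: V_gas = W_binder * gas_evolution_rate
V = 4.2 g * 213 cm^3/g = 894.6000 cm^3


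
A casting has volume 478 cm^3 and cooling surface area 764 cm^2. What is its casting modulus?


Formula: Casting Modulus M = V / A
M = 478 cm^3 / 764 cm^2 = 0.6257 cm

0.6257 cm


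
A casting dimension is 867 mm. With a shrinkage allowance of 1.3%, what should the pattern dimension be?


Formula: L_pattern = L_casting * (1 + shrinkage_rate/100)
Shrinkage factor = 1 + 1.3/100 = 1.013
L_pattern = 867 mm * 1.013 = 878.2710 mm

878.2710 mm


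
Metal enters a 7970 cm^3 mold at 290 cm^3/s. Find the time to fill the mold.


Formula: t_fill = V_mold / Q_flow
t = 7970 cm^3 / 290 cm^3/s = 27.4828 s

Answer: 27.4828 s


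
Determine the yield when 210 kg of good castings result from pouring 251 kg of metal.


Formula: Casting Yield = (W_good / W_total) * 100
Yield = (210 kg / 251 kg) * 100 = 83.6653%

83.6653%


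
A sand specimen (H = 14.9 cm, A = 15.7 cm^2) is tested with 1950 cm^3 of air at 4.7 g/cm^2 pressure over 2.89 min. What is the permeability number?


Formula: Permeability Number P = (V * H) / (p * A * t)
Numerator: V * H = 1950 * 14.9 = 29055.0
Denominator: p * A * t = 4.7 * 15.7 * 2.89 = 213.2531
P = 29055.0 / 213.2531 = 136.2466

Final answer: 136.2466


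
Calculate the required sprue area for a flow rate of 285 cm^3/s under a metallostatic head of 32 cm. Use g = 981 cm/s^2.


Formula: v = sqrt(2*g*h), A = Q/v
Velocity: v = sqrt(2 * 981 * 32) = sqrt(62784) = 250.5674 cm/s
Sprue area: A = Q / v = 285 / 250.5674 = 1.1374 cm^2

Answer: 1.1374 cm^2


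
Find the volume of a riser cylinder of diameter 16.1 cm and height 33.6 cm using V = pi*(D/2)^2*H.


Formula: V = pi * (D/2)^2 * H  (cylinder volume)
Radius = D/2 = 16.1/2 = 8.05 cm
V = pi * 8.05^2 * 33.6 = 6840.3907 cm^3

Final answer: 6840.3907 cm^3


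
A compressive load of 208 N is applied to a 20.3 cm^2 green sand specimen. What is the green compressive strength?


Formula: Compressive Strength = Force / Area
Strength = 208 N / 20.3 cm^2 = 10.2463 N/cm^2

Answer: 10.2463 N/cm^2


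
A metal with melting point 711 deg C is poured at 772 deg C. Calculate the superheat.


Formula: Superheat = T_pour - T_melt
Superheat = 772 - 711 = 61 deg C

Final answer: 61 deg C


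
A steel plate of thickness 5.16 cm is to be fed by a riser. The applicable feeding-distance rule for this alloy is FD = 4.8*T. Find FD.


Formula: FD = 4.8 * T  (riser feeding-distance rule)
FD = 4.8 * 5.16 cm = 24.7680 cm

24.7680 cm


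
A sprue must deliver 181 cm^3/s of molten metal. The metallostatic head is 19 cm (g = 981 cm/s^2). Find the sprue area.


Formula: v = sqrt(2*g*h), A = Q/v
Velocity: v = sqrt(2 * 981 * 19) = sqrt(37278) = 193.0751 cm/s
Sprue area: A = Q / v = 181 / 193.0751 = 0.9375 cm^2

0.9375 cm^2


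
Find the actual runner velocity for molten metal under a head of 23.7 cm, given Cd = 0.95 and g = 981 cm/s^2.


Formula: v = Cd * sqrt(2 * g * h)  (Torricelli with discharge coefficient)
2*g*h = 2 * 981 * 23.7 = 46499.4 cm^2/s^2
sqrt(46499.4) = 215.63720 cm/s
v = 0.95 * 215.63720 = 204.8553 cm/s

Answer: 204.8553 cm/s


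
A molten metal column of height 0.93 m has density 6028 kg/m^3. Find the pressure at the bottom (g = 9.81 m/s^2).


Formula: P = rho * g * h
rho * g = 6028 * 9.81 = 59134.68 N/m^3
P = 59134.68 * 0.93 = 54995.2524 Pa


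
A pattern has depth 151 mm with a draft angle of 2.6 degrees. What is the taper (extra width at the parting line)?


Formula: taper = depth * tan(draft_angle)
tan(2.6 deg) = 0.0454097
taper = 151 mm * 0.0454097 = 6.8569 mm

Final answer: 6.8569 mm


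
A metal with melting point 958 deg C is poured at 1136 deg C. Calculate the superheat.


Formula: Superheat = T_pour - T_melt
Superheat = 1136 - 958 = 178 deg C

Final answer: 178 deg C


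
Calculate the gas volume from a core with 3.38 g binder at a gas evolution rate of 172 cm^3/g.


Formula: V_gas = W_binder * gas_evolution_rate
V = 3.38 g * 172 cm^3/g = 581.3600 cm^3

581.3600 cm^3


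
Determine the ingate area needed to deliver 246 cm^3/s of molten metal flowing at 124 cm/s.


Formula: A_ingate = Q / v  (continuity equation)
A = 246 cm^3/s / 124 cm/s = 1.9839 cm^2


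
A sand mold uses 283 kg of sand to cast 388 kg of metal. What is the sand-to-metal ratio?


Formula: Sand-to-Metal Ratio = W_sand / W_metal
Ratio = 283 kg / 388 kg = 0.7294

Answer: 0.7294


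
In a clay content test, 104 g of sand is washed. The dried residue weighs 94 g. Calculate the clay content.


Formula: Clay% = (W_total - W_washed) / W_total * 100
Clay mass = 104 - 94 = 10 g
Clay% = 10 / 104 * 100 = 9.6154%

Answer: 9.6154%


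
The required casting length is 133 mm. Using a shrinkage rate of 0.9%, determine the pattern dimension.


Formula: L_pattern = L_casting * (1 + shrinkage_rate/100)
Shrinkage factor = 1 + 0.9/100 = 1.009
L_pattern = 133 mm * 1.009 = 134.1970 mm

Answer: 134.1970 mm
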